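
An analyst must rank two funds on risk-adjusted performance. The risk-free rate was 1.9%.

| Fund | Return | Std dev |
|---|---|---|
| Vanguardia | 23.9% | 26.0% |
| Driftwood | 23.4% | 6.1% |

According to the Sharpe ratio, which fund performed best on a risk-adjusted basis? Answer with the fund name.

Vanguardia: Sharpe ratio = (23.9% − 1.9%) / 26.0% = 0.846
Driftwood: Sharpe ratio = (23.4% − 1.9%) / 6.1% = 3.525
Highest: Driftwood (3.525).

Driftwood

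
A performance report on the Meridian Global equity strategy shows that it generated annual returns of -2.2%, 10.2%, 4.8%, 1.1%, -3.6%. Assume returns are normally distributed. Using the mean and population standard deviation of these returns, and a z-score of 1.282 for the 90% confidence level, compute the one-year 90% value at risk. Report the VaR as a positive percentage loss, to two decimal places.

μ = (-2.2 + 10.2 + 4.8 + 1.1 − 3.6) / 5 = 10.30 / 5 = 2.0600%
Σ(r − μ)² = 124.8720; population σ = √(124.8720/5) = 4.9974%
VaR = −(μ − z·σ) = −(2.0600 − 1.282 × 4.9974) = −(-4.3467) = 4.3467%

4.35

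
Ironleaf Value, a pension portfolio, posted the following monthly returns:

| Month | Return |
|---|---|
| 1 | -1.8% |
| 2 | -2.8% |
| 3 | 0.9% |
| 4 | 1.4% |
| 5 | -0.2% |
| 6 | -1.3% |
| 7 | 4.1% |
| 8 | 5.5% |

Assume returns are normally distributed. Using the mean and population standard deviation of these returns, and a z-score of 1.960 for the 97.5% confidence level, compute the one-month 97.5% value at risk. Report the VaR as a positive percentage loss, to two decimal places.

4.57

Mean return r̄ = 5.80 / 8 = 0.7250%
Σ(r − r̄)² = 58.4350; population σ = √(58.4350/8) = 2.7027%
VaR = −(r̄ − z·σ) = −(0.7250 − 1.960 × 2.7027) = −(-4.5723) = 4.5723%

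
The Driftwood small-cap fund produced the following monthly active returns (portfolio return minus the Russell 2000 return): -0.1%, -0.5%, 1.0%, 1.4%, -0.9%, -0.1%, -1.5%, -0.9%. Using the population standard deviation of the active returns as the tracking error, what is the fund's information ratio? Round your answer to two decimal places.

-0.22

r̄ = (-0.1 − 0.5 + 1 + 1.4 − 0.9 − 0.1 − 1.5 − 0.9) / 8 = -0.2000%
Population std dev = √[6.7800 / 8] = 0.9206%
IR = r̄ / tracking error = -0.2000 / 0.9206 = -0.2172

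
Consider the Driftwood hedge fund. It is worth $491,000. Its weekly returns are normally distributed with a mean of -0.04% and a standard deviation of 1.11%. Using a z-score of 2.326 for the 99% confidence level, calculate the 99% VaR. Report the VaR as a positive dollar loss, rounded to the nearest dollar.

Return at the 99% tail: μ − z·σ = -0.04% − 2.326 × 1.11% = -0.04 − 2.58186 = -2.62186%
VaR = −(-2.62186%) × $491,000 = 2.62186% × $491,000 = $12,873

$12,873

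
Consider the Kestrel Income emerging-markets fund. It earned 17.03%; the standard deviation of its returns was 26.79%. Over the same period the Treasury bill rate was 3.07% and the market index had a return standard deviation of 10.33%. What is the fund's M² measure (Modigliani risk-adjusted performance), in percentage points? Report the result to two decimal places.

8.45

Sharpe = (Rp − Rf) / σp = (17.03% − 3.07%) / 26.79% = 0.5211
M² = Rf + Sharpe × σm = 3.07% + 0.5211 × 10.33% = 8.4530%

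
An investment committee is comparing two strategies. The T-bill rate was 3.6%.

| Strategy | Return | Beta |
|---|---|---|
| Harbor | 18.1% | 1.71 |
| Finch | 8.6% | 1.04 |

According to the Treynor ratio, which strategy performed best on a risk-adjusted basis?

Harbor

Harbor: Treynor = (18.1% − 3.6%) / 1.71 = 8.480
Finch: Treynor = (8.6% − 3.6%) / 1.04 = 4.808
Highest: Harbor (8.480).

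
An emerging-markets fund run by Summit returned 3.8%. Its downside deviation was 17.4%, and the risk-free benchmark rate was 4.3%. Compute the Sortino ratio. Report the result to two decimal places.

Sortino = (Rp − Rf) / σd = (3.8% − 4.3%) / 17.4% = -0.50% / 17.4% = -0.0287

-0.03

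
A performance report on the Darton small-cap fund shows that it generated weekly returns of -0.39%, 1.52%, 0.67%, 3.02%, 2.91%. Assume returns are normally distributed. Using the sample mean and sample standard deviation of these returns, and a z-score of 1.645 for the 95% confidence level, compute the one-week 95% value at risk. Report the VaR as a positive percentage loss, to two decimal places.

0.86

r̄ = (-0.39 + 1.52 + 0.67 + 3.02 + 2.91) / 5 = 1.5460%
Σ(r − r̄)² = 8.5493; sample σ = √(8.5493/4) = 1.4620%
VaR = −(r̄ − z·σ) = −(1.5460 − 1.645 × 1.4620) = −(-0.8590) = 0.8590%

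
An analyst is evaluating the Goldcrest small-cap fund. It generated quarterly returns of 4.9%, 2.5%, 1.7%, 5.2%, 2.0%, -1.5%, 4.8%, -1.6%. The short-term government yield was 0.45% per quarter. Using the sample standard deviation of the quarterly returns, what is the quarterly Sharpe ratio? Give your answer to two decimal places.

0.66

r̄ = (4.9 + 2.5 + 1.7 + 5.2 + 2 − 1.5 + 4.8 − 1.6) / 8 = 18.00 / 8 = 2.2500%
Σ(r − r̄)² = (4.9 − 2.2500)² + (2.5 − 2.2500)² + (1.7 − 2.2500)² + … = 51.5400
sample σ = √(51.5400 / 7) = √7.3629 = 2.7135%
Sharpe = (r̄ − rf) / σ = (2.2500 − 0.45) / 2.7135 = 1.8000 / 2.7135 = 0.6633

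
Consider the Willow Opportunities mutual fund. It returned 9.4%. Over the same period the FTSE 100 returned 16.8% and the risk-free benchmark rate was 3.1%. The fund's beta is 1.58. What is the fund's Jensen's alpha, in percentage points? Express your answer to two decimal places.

-15.35

CAPM expected return = Rf + β(Rm − Rf) = 3.1% + 1.58 × (16.8% − 3.1%) = 3.1 + 1.58 × 13.70 = 24.7460%
Jensen's α = Rp − E[R] = 9.4% − 24.7460% = -15.3460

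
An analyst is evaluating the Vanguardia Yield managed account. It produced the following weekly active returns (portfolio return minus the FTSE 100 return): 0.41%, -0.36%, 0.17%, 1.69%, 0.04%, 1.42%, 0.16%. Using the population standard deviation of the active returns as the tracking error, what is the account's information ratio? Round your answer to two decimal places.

r̄ = (0.41 − 0.36 + 0.17 + 1.69 + 0.04 + 1.42 + 0.16) / 7 = 3.530 / 7 = 0.5043%
Σ(r − r̄)² = (0.41 − 0.5043)² + (-0.36 − 0.5043)² + (0.17 − 0.5043)² + … = 3.4462
σ = √[3.4462 / 7] = 0.7017%
IR = r̄ / tracking error = 0.5043 / 0.7017 = 0.7187

0.72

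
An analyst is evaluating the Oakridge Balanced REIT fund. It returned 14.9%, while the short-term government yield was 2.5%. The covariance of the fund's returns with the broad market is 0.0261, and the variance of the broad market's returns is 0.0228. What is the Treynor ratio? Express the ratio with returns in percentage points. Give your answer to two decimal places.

β = Cov / Var = 0.0261 / 0.0228 = 1.1447
Treynor = (Rp − Rf) / β = (14.9% − 2.5%) / 1.1447 = 12.40 / 1.1447 = 10.8325

10.83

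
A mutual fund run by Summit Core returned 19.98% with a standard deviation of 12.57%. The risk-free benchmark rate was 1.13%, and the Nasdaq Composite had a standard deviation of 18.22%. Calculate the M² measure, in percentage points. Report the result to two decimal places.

28.45

Sharpe = (Rp − Rf) / σp = (19.98% − 1.13%) / 12.57% = 1.4996
M² = Rf + Sharpe × σm = 1.13% + 1.4996 × 18.22% = 28.4527%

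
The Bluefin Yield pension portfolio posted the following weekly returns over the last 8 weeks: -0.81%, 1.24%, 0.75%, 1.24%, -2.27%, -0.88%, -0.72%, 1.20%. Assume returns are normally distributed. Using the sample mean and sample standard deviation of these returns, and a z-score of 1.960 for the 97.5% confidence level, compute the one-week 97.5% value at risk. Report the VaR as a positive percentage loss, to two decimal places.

2.62

μ = (-0.81 + 1.24 + 0.75 + 1.24 − 2.27 − 0.88 − 0.72 + 1.2) / 8 = -0.0313%
Sample std dev = √[12.1717 / 7] = 1.3186%
VaR = −(μ − z·σ) = −(-0.0313 − 1.960 × 1.3186) = −(-2.6158) = 2.6158%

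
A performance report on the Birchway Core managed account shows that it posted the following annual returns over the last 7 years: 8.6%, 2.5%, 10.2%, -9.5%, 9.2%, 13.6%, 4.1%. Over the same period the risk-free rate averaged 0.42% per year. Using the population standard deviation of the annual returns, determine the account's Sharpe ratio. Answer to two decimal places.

μ = (8.6 + 2.5 + 10.2 − 9.5 + 9.2 + 13.6 + 4.1) / 7 = 38.70 / 7 = 5.5286%
Population σ = √[Σ(r − μ)² / 7] = √[346.9543 / 7] = √49.5649 = 7.0402%
Sharpe = (μ − rf) / σ = (5.5286 − 0.42) / 7.0402 = 5.1086 / 7.0402 = 0.7256

0.73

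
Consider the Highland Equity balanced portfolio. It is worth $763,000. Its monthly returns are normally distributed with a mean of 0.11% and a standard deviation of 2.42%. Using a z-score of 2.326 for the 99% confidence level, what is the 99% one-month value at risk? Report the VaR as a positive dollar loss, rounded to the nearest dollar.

Return at the 99% tail: μ − z·σ = 0.11% − 2.326 × 2.42% = 0.11 − 5.62892 = -5.51892%
VaR = −(-5.51892%) × $763,000 = 5.51892% × $763,000 = $42,109

$42,109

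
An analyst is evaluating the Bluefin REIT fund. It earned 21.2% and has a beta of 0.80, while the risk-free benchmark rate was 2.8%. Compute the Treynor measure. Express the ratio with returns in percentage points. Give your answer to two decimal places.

Treynor = (Rp − Rf) / β = (21.2% − 2.8%) / 0.80 = 18.40 / 0.80 = 23.0000

23.00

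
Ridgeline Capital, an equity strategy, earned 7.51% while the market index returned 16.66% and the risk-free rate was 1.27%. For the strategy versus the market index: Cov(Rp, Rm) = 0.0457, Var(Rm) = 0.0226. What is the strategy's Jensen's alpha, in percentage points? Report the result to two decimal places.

β = Cov / Var = 0.0457 / 0.0226 = 2.0221
E[R] = Rf + β(Rm − Rf) = 1.27% + 2.0221 × (16.66% − 1.27%) = 32.3901%
α = Rp − E[R] = 7.51% − 32.3901% = -24.8801

-24.88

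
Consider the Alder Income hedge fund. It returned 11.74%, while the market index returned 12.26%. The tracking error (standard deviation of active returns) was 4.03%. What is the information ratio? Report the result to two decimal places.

-0.13

IR = (Rp − Rb) / TE = (11.74% − 12.26%) / 4.03% = -0.52% / 4.03% = -0.1290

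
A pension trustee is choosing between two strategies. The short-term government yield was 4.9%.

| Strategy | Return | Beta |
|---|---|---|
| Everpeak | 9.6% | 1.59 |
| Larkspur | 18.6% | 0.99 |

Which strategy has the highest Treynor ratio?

Larkspur

Everpeak: Treynor = (9.6% − 4.9%) / 1.59 = 2.956
Larkspur: Treynor = (18.6% − 4.9%) / 0.99 = 13.838
Highest: Larkspur (13.838).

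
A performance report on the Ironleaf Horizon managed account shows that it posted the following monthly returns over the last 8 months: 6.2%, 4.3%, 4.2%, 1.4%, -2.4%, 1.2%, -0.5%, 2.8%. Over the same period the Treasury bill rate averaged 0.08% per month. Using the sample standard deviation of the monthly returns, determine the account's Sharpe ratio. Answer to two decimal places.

0.74

μ = (6.2 + 4.3 + 4.2 + 1.4 − 2.4 + 1.2 − 0.5 + 2.8) / 8 = 2.1500%
Sample σ = √[Σ(r − μ)² / 7] = √[54.8400 / 7] = √7.8343 = 2.7990%
Sharpe = (μ − rf) / σ = (2.1500 − 0.08) / 2.7990 = 2.0700 / 2.7990 = 0.7395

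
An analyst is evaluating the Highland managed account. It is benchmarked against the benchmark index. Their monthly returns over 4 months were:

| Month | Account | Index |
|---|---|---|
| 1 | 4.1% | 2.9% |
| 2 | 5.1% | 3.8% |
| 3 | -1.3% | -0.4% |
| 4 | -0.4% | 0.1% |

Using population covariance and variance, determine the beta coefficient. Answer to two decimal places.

r̄p = 1.8750%,  r̄m = 1.6000%
Cov = Σ(rp − r̄p)(rm − r̄m) / 4 = 4.9375
Var(rm) = Σ(rm − r̄m)² / 4 = 3.1950
β = Cov / Var = 4.9375 / 3.1950 = 1.5454

1.55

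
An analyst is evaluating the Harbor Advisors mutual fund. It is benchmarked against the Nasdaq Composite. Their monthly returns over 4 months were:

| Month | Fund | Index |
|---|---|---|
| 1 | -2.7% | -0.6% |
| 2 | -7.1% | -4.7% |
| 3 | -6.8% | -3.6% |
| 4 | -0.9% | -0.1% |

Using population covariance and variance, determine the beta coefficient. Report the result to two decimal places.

r̄p = -4.3750%,  r̄m = -2.2500%
Cov = Σ(rp − r̄p)(rm − r̄m) / 4 = 5.0463
Var(rm) = Σ(rm − r̄m)² / 4 = 3.7925
β = Cov / Var = 5.0463 / 3.7925 = 1.3306

1.33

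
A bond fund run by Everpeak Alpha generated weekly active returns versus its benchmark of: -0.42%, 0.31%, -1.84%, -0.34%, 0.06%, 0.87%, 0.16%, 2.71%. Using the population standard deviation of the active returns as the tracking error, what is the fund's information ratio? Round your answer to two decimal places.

r̄ = (-0.42 + 0.31 − 1.84 − 0.34 + 0.06 + 0.87 + 0.16 + 2.71) / 8 = 1.510 / 8 = 0.1888%
Σ(r − r̄)² = 11.6189; population σ = √(11.6189/8) = 1.2051%
IR = r̄ / tracking error = 0.1888 / 1.2051 = 0.1567

0.16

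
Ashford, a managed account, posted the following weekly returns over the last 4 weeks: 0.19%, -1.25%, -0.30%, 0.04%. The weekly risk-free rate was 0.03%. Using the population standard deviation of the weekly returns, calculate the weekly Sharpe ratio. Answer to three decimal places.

r̄ = (0.19 − 1.25 − 0.3 + 0.04) / 4 = -0.3300%
Σ(r − r̄)² = (0.19 − (-0.3300))² + (-1.25 − (-0.3300))² + (-0.3 − (-0.3300))² + … = 1.2546
population σ = √(1.2546 / 4) = √0.3137 = 0.5601%
Sharpe = (r̄ − rf) / σ = (-0.3300 − 0.03) / 0.5601 = -0.3600 / 0.5601 = -0.6427

-0.643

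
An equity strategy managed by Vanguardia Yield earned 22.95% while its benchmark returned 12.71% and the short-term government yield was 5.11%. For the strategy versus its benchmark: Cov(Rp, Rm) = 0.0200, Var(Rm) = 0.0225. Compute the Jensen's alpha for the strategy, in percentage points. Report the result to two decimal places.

11.08

β = Cov / Var = 0.0200 / 0.0225 = 0.8889
E[R] = Rf + β(Rm − Rf) = 5.11% + 0.8889 × (12.71% − 5.11%) = 11.8656%
α = Rp − E[R] = 22.95% − 11.8656% = 11.0844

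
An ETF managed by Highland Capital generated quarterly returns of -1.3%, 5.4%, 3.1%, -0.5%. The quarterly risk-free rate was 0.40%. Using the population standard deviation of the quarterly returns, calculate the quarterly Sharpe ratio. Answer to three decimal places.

r̄ = (-1.3 + 5.4 + 3.1 − 0.5) / 4 = 6.70 / 4 = 1.6750%
Σ(r − r̄)² = (-1.3 − 1.6750)² + (5.4 − 1.6750)² + … = 29.4875
σ = √[29.4875 / 4] = 2.7151%
Sharpe = (r̄ − rf) / σ = (1.6750 − 0.4) / 2.7151 = 1.2750 / 2.7151 = 0.4696

0.470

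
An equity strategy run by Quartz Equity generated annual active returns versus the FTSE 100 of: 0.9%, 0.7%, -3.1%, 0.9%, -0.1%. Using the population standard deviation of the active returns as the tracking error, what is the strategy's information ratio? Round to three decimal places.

-0.092

r̄ = (0.9 + 0.7 − 3.1 + 0.9 − 0.1) / 5 = -0.1400%
Σ(r − r̄)² = (0.9 − (-0.1400))² + (0.7 − (-0.1400))² + (-3.1 − (-0.1400))² + … = 11.6320
population σ = √(11.6320 / 5) = √2.3264 = 1.5253%
IR = r̄ / tracking error = -0.1400 / 1.5253 = -0.0918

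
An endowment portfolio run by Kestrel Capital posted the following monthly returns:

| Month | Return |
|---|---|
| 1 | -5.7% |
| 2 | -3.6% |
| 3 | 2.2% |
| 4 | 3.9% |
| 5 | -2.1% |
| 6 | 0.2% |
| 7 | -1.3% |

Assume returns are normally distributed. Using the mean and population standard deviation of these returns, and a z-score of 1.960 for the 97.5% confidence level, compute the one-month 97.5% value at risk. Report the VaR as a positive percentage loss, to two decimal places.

6.92

Mean return r̄ = -6.40 / 7 = -0.9143%
Σ(r − r̄)² = (-5.7 − (-0.9143))² + (-3.6 − (-0.9143))² + (2.2 − (-0.9143))² + … = 65.7886
population σ = √(65.7886 / 7) = √9.3984 = 3.0657%
VaR = −(r̄ − z·σ) = −(-0.9143 − 1.960 × 3.0657) = −(-6.9231) = 6.9231%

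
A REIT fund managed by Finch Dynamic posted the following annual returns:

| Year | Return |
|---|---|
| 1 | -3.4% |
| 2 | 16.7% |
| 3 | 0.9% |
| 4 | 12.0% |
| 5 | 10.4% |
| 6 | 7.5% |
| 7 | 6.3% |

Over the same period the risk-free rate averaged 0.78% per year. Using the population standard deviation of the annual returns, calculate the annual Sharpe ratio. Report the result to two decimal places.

1.02

Mean return r̄ = 50.40 / 7 = 7.2000%
Population std dev = √[276.4800 / 7] = 6.2847%
Sharpe = (r̄ − rf) / σ = (7.2000 − 0.78) / 6.2847 = 6.4200 / 6.2847 = 1.0215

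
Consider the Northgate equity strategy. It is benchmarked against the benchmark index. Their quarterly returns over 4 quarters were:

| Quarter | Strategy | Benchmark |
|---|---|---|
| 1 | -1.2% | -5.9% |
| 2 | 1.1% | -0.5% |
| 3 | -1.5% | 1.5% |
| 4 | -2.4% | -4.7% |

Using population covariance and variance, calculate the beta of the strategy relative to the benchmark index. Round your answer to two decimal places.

0.16

r̄p = -1.0000%,  r̄m = -2.4000%
Cov = Σ(rp − r̄p)(rm − r̄m) / 4 = 1.4900
Var(rm) = Σ(rm − r̄m)² / 4 = 9.0900
β = Cov / Var = 1.4900 / 9.0900 = 0.1639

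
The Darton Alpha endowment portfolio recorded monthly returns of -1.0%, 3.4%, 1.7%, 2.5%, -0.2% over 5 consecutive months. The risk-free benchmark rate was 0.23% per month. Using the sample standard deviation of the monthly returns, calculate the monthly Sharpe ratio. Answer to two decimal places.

0.57

r̄ = (-1 + 3.4 + 1.7 + 2.5 − 0.2) / 5 = 1.2800%
Σ(r − r̄)² = 13.5480; sample σ = √(13.5480/4) = 1.8404%
Sharpe = (r̄ − rf) / σ = (1.2800 − 0.23) / 1.8404 = 1.0500 / 1.8404 = 0.5705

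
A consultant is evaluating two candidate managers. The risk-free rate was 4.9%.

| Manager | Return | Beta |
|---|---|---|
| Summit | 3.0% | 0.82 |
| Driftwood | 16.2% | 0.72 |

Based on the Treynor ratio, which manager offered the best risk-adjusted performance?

Driftwood

Summit: Treynor = (3.0% − 4.9%) / 0.82 = -2.317
Driftwood: Treynor = (16.2% − 4.9%) / 0.72 = 15.694
Highest: Driftwood (15.694).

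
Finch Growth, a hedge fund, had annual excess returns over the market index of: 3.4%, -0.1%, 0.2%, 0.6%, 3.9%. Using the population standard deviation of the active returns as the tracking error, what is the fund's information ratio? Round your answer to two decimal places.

r̄ = (3.4 − 0.1 + 0.2 + 0.6 + 3.9) / 5 = 8.00 / 5 = 1.6000%
Population σ = √[Σ(r − r̄)² / 5] = √[14.3800 / 5] = √2.8760 = 1.6959%
IR = r̄ / tracking error = 1.6000 / 1.6959 = 0.9435

0.94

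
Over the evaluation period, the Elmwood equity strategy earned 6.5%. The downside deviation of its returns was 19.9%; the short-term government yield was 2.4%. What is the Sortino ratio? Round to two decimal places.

Sortino = (Rp − Rf) / σd = (6.5% − 2.4%) / 19.9% = 4.10% / 19.9% = 0.2060

0.21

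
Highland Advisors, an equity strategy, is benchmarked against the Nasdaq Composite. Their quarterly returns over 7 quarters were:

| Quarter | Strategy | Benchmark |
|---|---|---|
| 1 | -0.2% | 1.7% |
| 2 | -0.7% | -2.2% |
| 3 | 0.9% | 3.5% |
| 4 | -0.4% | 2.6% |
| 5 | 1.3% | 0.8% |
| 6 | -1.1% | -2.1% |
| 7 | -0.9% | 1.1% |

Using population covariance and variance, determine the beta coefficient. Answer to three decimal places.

0.226

r̄p = -0.1571%,  r̄m = 0.7714%
Cov = Σ(rp − r̄p)(rm − r̄m) / 7 = 0.9312
Var(rm) = Σ(rm − r̄m)² / 7 = 4.1192
β = Cov / Var = 0.9312 / 4.1192 = 0.2261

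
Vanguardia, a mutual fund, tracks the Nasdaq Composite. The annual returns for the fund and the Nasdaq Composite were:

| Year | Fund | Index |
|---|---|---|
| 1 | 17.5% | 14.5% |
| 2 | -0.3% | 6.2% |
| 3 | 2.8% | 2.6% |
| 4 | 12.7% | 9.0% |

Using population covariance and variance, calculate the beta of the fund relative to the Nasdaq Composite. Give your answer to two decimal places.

r̄p = 8.1750%,  r̄m = 8.0750%
Cov = Σ(rp − r̄p)(rm − r̄m) / 4 = 27.3544
Var(rm) = Σ(rm − r̄m)² / 4 = 18.9069
β = Cov / Var = 27.3544 / 18.9069 = 1.4468

1.45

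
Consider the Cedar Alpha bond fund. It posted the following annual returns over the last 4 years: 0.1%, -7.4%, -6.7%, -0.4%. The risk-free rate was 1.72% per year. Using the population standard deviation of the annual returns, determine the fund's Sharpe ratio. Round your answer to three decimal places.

Mean return μ = -14.40 / 4 = -3.6000%
Σ(r − μ)² = 47.9800; population σ = √(47.9800/4) = 3.4634%
Sharpe = (μ − rf) / σ = (-3.6000 − 1.72) / 3.4634 = -5.3200 / 3.4634 = -1.5361

-1.536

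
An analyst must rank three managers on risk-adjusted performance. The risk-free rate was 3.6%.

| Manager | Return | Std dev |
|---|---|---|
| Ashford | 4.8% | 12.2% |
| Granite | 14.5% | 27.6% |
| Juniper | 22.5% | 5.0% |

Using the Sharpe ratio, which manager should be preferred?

Ashford: Sharpe ratio = (4.8% − 3.6%) / 12.2% = 0.098
Granite: Sharpe ratio = (14.5% − 3.6%) / 27.6% = 0.395
Juniper: Sharpe ratio = (22.5% − 3.6%) / 5.0% = 3.780
Highest: Juniper (3.780).

Juniper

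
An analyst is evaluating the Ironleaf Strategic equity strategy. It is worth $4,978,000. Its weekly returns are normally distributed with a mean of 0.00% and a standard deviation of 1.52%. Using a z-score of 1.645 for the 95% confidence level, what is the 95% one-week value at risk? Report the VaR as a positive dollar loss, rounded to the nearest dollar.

$124,470

Return at the 95% tail: μ − z·σ = 0.00% − 1.645 × 1.52% = 0 − 2.5004 = -2.5004%
VaR = −(-2.5004%) × $4,978,000 = 2.5004% × $4,978,000 = $124,470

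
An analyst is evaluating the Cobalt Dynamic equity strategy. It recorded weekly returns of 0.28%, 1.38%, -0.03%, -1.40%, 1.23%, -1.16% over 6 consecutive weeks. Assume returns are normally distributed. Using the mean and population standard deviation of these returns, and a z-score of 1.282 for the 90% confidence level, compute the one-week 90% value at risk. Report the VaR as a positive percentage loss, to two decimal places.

1.31

μ = (0.28 + 1.38 − 0.03 − 1.4 + 1.23 − 1.16) / 6 = 0.0500%
Population σ = √[Σ(r − μ)² / 6] = √[6.7872 / 6] = √1.1312 = 1.0636%
VaR = −(μ − z·σ) = −(0.0500 − 1.282 × 1.0636) = −(-1.3135) = 1.3135%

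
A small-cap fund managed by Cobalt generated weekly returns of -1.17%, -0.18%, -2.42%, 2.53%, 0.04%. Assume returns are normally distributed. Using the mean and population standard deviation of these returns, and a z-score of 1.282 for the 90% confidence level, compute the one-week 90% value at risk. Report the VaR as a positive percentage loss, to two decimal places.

2.34

Mean return r̄ = -1.200 / 5 = -0.2400%
Population σ = √[Σ(r − r̄)² / 5] = √[13.3722 / 5] = √2.6744 = 1.6354%
VaR = −(r̄ − z·σ) = −(-0.2400 − 1.282 × 1.6354) = −(-2.3366) = 2.3366%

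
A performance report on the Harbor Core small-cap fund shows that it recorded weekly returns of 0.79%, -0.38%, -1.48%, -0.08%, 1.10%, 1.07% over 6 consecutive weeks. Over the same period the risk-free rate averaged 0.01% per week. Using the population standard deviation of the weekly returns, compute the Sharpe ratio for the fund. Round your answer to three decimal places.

0.173

r̄ = (0.79 − 0.38 − 1.48 − 0.08 + 1.1 + 1.07) / 6 = 0.1700%
Σ(r − r̄)² = (0.79 − 0.1700)² + (-0.38 − 0.1700)² + (-1.48 − 0.1700)² + … = 5.1468
σ = √[5.1468 / 6] = 0.9262%
Sharpe = (r̄ − rf) / σ = (0.1700 − 0.01) / 0.9262 = 0.1600 / 0.9262 = 0.1727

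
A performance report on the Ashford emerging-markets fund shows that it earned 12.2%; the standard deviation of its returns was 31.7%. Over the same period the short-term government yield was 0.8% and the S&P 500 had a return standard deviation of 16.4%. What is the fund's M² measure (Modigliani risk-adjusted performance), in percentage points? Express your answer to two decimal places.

6.70

Sharpe = (Rp − Rf) / σp = (12.2% − 0.8%) / 31.7% = 0.3596
M² = Rf + Sharpe × σm = 0.8% + 0.3596 × 16.4% = 6.6974%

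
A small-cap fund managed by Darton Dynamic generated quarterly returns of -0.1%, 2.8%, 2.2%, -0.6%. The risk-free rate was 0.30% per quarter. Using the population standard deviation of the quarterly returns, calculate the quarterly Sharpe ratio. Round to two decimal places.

0.53

r̄ = (-0.1 + 2.8 + 2.2 − 0.6) / 4 = 4.30 / 4 = 1.0750%
Σ(r − r̄)² = 8.4275; population σ = √(8.4275/4) = 1.4515%
Sharpe = (r̄ − rf) / σ = (1.0750 − 0.3) / 1.4515 = 0.7750 / 1.4515 = 0.5339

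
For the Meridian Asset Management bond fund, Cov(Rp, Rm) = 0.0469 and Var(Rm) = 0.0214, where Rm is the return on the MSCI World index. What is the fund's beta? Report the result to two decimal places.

2.19

β = Cov(Rp, Rm) / Var(Rm) = 0.0469 / 0.0214 = 2.1916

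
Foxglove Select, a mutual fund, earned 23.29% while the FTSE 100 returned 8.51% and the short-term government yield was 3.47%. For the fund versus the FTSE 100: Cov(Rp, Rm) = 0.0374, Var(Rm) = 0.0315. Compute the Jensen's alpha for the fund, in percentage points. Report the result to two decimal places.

β = Cov / Var = 0.0374 / 0.0315 = 1.1873
E[R] = Rf + β(Rm − Rf) = 3.47% + 1.1873 × (8.51% − 3.47%) = 9.4540%
α = Rp − E[R] = 23.29% − 9.4540% = 13.8360

13.84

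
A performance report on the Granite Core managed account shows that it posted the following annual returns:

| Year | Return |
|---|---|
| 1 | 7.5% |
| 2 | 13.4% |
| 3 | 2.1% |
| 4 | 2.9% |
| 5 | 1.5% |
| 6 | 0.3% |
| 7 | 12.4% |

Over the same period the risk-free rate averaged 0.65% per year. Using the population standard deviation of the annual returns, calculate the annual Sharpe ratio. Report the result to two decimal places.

1.02

Mean return r̄ = 40.10 / 7 = 5.7286%
Σ(r − r̄)² = (7.5 − 5.7286)² + (13.4 − 5.7286)² + (2.1 − 5.7286)² + … = 175.0143
population σ = √(175.0143 / 7) = √25.0020 = 5.0002%
Sharpe = (r̄ − rf) / σ = (5.7286 − 0.65) / 5.0002 = 5.0786 / 5.0002 = 1.0157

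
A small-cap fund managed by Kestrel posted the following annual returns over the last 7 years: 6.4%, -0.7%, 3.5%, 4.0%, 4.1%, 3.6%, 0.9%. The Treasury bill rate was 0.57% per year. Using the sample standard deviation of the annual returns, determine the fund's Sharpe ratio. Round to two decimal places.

r̄ = (6.4 − 0.7 + 3.5 + 4 + 4.1 + 3.6 + 0.9) / 7 = 3.1143%
Sample std dev = √[32.3886 / 6] = 2.3234%
Sharpe = (r̄ − rf) / σ = (3.1143 − 0.57) / 2.3234 = 2.5443 / 2.3234 = 1.0951

1.10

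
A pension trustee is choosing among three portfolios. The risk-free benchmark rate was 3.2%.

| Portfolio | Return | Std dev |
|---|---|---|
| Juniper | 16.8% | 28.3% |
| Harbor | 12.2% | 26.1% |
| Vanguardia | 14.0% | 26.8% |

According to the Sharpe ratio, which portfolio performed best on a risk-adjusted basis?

Juniper

Juniper: Sharpe ratio = (16.8% − 3.2%) / 28.3% = 0.481
Harbor: Sharpe ratio = (12.2% − 3.2%) / 26.1% = 0.345
Vanguardia: Sharpe ratio = (14.0% − 3.2%) / 26.8% = 0.403
Highest: Juniper (0.481).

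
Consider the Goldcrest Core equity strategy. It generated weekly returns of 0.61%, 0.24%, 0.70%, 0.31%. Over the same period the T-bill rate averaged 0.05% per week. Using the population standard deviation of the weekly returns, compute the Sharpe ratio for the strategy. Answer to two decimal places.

r̄ = (0.61 + 0.24 + 0.7 + 0.31) / 4 = 0.4650%
Population std dev = √[0.1509 / 4] = 0.1942%
Sharpe = (r̄ − rf) / σ = (0.4650 − 0.05) / 0.1942 = 0.4150 / 0.1942 = 2.1370

2.14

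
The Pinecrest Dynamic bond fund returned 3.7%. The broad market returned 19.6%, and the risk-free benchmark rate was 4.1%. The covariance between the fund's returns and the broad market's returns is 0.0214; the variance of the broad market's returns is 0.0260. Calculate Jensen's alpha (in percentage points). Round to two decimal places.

-13.16

β = Cov / Var = 0.0214 / 0.0260 = 0.8231
E[R] = Rf + β(Rm − Rf) = 4.1% + 0.8231 × (19.6% − 4.1%) = 16.8581%
α = Rp − E[R] = 3.7% − 16.8581% = -13.1581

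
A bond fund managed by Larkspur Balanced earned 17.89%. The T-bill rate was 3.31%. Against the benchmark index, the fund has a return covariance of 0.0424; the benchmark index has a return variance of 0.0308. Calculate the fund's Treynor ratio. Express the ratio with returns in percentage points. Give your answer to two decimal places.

10.59

β = Cov / Var = 0.0424 / 0.0308 = 1.3766
Treynor = (Rp − Rf) / β = (17.89% − 3.31%) / 1.3766 = 14.58 / 1.3766 = 10.5913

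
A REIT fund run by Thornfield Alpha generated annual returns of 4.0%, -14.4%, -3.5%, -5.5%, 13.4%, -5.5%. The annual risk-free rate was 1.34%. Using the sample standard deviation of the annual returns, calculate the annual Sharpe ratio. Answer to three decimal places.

-0.342

μ = (4 − 14.4 − 3.5 − 5.5 + 13.4 − 5.5) / 6 = -11.50 / 6 = -1.9167%
Σ(r − μ)² = (4 − (-1.9167))² + (-14.4 − (-1.9167))² + … = 453.6283
sample σ = √(453.6283 / 5) = √90.7257 = 9.5250%
Sharpe = (μ − rf) / σ = (-1.9167 − 1.34) / 9.5250 = -3.2567 / 9.5250 = -0.3419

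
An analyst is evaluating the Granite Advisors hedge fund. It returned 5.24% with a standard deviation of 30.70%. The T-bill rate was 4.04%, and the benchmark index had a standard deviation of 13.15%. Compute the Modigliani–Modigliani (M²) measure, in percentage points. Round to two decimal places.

Sharpe = (Rp − Rf) / σp = (5.24% − 4.04%) / 30.70% = 0.0391
M² = Rf + Sharpe × σm = 4.04% + 0.0391 × 13.15% = 4.5542%

4.55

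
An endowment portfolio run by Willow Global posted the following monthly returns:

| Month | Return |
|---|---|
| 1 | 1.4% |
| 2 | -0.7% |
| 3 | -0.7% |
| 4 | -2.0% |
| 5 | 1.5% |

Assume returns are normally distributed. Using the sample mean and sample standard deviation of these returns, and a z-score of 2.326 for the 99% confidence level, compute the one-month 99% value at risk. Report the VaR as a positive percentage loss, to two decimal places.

Mean return r̄ = -0.50 / 5 = -0.1000%
Sample std dev = √[9.1400 / 4] = 1.5116%
VaR = −(r̄ − z·σ) = −(-0.1000 − 2.326 × 1.5116) = −(-3.6160) = 3.6160%

3.62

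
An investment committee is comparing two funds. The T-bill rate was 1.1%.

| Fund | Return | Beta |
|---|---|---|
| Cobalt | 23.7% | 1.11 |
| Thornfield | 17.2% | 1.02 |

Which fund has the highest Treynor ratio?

Cobalt

Cobalt: Treynor = (23.7% − 1.1%) / 1.11 = 20.360
Thornfield: Treynor = (17.2% − 1.1%) / 1.02 = 15.784
Highest: Cobalt (20.360).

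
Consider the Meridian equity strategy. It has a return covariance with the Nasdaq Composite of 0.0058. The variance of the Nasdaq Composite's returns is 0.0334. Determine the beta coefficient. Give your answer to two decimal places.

0.17

β = Cov(Rp, Rm) / Var(Rm) = 0.0058 / 0.0334 = 0.1737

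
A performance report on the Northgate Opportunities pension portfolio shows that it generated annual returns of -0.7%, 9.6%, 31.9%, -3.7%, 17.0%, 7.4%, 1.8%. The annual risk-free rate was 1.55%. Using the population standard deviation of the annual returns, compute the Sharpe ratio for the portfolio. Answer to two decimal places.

0.66

Mean return r̄ = 63.30 / 7 = 9.0429%
Population std dev = √[898.5371 / 7] = 11.3297%
Sharpe = (r̄ − rf) / σ = (9.0429 − 1.55) / 11.3297 = 7.4929 / 11.3297 = 0.6614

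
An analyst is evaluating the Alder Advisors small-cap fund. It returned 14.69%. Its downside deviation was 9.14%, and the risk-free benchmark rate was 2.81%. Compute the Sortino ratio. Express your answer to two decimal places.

Sortino = (Rp − Rf) / σd = (14.69% − 2.81%) / 9.14% = 11.88% / 9.14% = 1.2998

1.30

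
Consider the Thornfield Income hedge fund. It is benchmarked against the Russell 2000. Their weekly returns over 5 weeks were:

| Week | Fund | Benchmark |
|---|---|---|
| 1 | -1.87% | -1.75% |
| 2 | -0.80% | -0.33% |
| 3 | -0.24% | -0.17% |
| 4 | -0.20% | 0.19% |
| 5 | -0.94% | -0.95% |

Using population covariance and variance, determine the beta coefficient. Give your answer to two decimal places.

r̄p = -0.8100%,  r̄m = -0.6020%
Cov = Σ(rp − r̄p)(rm − r̄m) / 5 = 0.3988
Var(rm) = Σ(rm − r̄m)² / 5 = 0.4654
β = Cov / Var = 0.3988 / 0.4654 = 0.8569

0.86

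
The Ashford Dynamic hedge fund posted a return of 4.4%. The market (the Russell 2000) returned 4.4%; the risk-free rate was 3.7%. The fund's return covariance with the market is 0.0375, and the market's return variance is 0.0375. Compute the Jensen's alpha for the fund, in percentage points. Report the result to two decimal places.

β = Cov / Var = 0.0375 / 0.0375 = 1.0000
E[R] = Rf + β(Rm − Rf) = 3.7% + 1.0000 × (4.4% − 3.7%) = 4.4000%
α = Rp − E[R] = 4.4% − 4.4000% = 0.0000

0.00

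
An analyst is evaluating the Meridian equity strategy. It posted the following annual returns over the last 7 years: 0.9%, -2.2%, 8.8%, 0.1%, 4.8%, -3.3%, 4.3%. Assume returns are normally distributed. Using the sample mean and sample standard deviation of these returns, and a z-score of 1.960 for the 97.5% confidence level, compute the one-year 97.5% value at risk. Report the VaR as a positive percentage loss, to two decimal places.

6.47

Mean return r̄ = 13.40 / 7 = 1.9143%
Sample std dev = √[109.8686 / 6] = 4.2792%
VaR = −(r̄ − z·σ) = −(1.9143 − 1.960 × 4.2792) = −(-6.4729) = 6.4729%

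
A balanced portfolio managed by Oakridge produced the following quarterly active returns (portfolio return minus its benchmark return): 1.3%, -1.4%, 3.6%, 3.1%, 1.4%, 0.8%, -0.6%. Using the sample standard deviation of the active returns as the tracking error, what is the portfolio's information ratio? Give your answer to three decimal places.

μ = (1.3 − 1.4 + 3.6 + 3.1 + 1.4 + 0.8 − 0.6) / 7 = 1.1714%
Σ(r − μ)² = (1.3 − 1.1714)² + (-1.4 − 1.1714)² + … = 19.5743
σ = √[19.5743 / 6] = 1.8062%
IR = μ / tracking error = 1.1714 / 1.8062 = 0.6485

0.649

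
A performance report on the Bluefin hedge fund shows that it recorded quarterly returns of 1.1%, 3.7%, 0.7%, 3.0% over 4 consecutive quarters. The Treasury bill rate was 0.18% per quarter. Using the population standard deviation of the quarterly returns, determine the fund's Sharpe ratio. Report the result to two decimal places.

r̄ = (1.1 + 3.7 + 0.7 + 3) / 4 = 2.1250%
Population σ = √[Σ(r − r̄)² / 4] = √[6.3275 / 4] = √1.5819 = 1.2577%
Sharpe = (r̄ − rf) / σ = (2.1250 − 0.18) / 1.2577 = 1.9450 / 1.2577 = 1.5465

1.55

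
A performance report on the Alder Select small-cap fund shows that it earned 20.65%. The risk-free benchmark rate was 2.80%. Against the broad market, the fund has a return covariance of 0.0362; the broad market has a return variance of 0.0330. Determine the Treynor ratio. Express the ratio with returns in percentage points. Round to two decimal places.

β = Cov / Var = 0.0362 / 0.0330 = 1.0970
Treynor = (Rp − Rf) / β = (20.65% − 2.80%) / 1.0970 = 17.85 / 1.0970 = 16.2716

16.27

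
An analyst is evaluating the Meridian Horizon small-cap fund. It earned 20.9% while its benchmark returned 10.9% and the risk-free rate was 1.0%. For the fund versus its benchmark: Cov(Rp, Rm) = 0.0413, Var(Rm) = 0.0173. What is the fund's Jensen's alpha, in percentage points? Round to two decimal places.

-3.73

β = Cov / Var = 0.0413 / 0.0173 = 2.3873
E[R] = Rf + β(Rm − Rf) = 1.0% + 2.3873 × (10.9% − 1.0%) = 24.6343%
α = Rp − E[R] = 20.9% − 24.6343% = -3.7343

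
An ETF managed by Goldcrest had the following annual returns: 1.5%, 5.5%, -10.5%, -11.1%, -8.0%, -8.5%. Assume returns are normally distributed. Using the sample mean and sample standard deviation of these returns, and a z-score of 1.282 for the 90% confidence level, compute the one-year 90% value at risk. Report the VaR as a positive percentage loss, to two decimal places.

14.08

r̄ = (1.5 + 5.5 − 10.5 − 11.1 − 8 − 8.5) / 6 = -31.10 / 6 = -5.1833%
Σ(r − r̄)² = (1.5 − (-5.1833))² + (5.5 − (-5.1833))² + … = 241.0083
σ = √[241.0083 / 5] = 6.9427%
VaR = −(r̄ − z·σ) = −(-5.1833 − 1.282 × 6.9427) = −(-14.0838) = 14.0838%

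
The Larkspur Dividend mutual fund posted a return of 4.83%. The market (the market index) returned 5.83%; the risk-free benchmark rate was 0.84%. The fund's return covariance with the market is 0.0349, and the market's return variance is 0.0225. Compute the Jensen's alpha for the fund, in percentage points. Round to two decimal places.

β = Cov / Var = 0.0349 / 0.0225 = 1.5511
E[R] = Rf + β(Rm − Rf) = 0.84% + 1.5511 × (5.83% − 0.84%) = 8.5800%
α = Rp − E[R] = 4.83% − 8.5800% = -3.7500

-3.75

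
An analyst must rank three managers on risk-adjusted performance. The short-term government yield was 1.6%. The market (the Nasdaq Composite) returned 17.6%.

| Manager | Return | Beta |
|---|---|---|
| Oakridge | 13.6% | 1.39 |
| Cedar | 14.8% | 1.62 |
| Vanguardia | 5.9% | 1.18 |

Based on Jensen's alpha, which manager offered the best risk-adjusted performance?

Oakridge

Oakridge: α = 13.6% − [1.6% + 1.39 × (17.6% − 1.6%)] = -10.240
Cedar: α = 14.8% − [1.6% + 1.62 × (17.6% − 1.6%)] = -12.720
Vanguardia: α = 5.9% − [1.6% + 1.18 × (17.6% − 1.6%)] = -14.580
Highest: Oakridge (-10.240).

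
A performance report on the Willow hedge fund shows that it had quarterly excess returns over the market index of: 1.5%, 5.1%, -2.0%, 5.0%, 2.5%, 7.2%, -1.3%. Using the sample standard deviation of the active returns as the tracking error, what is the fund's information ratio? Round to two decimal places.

0.75

Mean return r̄ = 18.00 / 7 = 2.5714%
Sample σ = √[Σ(r − r̄)² / 6] = √[70.7543 / 6] = √11.7924 = 3.4340%
IR = r̄ / tracking error = 2.5714 / 3.4340 = 0.7488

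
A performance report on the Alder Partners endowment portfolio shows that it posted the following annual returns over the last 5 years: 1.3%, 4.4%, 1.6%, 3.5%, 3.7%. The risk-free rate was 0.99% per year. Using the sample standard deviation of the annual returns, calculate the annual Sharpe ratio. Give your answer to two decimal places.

1.39

r̄ = (1.3 + 4.4 + 1.6 + 3.5 + 3.7) / 5 = 14.50 / 5 = 2.9000%
Sample σ = √[Σ(r − r̄)² / 4] = √[7.5000 / 4] = √1.8750 = 1.3693%
Sharpe = (r̄ − rf) / σ = (2.9000 − 0.99) / 1.3693 = 1.9100 / 1.3693 = 1.3949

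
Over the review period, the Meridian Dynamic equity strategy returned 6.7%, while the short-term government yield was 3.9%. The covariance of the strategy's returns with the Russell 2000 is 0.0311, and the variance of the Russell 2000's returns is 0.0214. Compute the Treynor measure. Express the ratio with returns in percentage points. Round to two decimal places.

1.93

β = Cov / Var = 0.0311 / 0.0214 = 1.4533
Treynor = (Rp − Rf) / β = (6.7% − 3.9%) / 1.4533 = 2.80 / 1.4533 = 1.9266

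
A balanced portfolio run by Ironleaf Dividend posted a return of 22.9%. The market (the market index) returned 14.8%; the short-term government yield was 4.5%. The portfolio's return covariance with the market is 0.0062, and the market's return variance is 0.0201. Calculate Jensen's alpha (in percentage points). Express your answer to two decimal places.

β = Cov / Var = 0.0062 / 0.0201 = 0.3085
E[R] = Rf + β(Rm − Rf) = 4.5% + 0.3085 × (14.8% − 4.5%) = 7.6776%
α = Rp − E[R] = 22.9% − 7.6776% = 15.2224

15.22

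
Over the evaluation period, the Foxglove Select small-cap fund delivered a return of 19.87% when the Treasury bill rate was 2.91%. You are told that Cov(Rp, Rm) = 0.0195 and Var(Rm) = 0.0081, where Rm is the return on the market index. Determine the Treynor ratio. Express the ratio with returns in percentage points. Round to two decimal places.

7.04

β = Cov / Var = 0.0195 / 0.0081 = 2.4074
Treynor = (Rp − Rf) / β = (19.87% − 2.91%) / 2.4074 = 16.96 / 2.4074 = 7.0449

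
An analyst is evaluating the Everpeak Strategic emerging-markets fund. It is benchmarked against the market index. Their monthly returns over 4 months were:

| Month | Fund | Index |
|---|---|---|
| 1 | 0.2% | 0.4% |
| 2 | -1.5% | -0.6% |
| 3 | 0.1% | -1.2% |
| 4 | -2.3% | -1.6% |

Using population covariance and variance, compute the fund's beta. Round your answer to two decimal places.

0.84

r̄p = -0.8750%,  r̄m = -0.7500%
Cov = Σ(rp − r̄p)(rm − r̄m) / 4 = 0.4788
Var(rm) = Σ(rm − r̄m)² / 4 = 0.5675
β = Cov / Var = 0.4788 / 0.5675 = 0.8437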